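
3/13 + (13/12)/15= 709/2340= 0.30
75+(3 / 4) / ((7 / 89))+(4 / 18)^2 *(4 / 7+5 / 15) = 575485 / 6804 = 84.58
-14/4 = -7/2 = -3.50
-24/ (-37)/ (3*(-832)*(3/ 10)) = -5/ 5772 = -0.00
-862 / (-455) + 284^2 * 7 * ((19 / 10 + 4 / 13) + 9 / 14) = 732276686 / 455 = 1609399.31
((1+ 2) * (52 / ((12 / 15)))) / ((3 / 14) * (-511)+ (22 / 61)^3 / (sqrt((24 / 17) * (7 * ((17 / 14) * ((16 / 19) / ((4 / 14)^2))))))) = -1.78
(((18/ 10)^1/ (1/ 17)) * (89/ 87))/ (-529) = -4539/ 76705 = -0.06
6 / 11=0.55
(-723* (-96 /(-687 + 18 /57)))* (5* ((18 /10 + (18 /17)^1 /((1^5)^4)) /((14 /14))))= -106818912 /73933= -1444.81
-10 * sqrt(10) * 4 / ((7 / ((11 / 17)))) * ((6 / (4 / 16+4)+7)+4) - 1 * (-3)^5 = 243 - 92840 * sqrt(10) / 2023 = 97.88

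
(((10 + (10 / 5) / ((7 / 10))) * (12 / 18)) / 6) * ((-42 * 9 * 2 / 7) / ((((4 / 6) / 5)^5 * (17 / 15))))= -1537734375 / 476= -3230534.40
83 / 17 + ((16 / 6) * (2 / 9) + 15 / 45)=2666 / 459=5.81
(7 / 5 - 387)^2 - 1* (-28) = 148715.36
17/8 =2.12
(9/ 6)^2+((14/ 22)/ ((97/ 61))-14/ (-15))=229417/ 64020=3.58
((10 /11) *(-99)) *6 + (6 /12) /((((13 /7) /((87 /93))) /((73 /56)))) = -539.67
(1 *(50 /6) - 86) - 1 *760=-2513 /3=-837.67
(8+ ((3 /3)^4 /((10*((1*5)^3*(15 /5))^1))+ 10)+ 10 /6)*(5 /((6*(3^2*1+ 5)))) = 73751 /63000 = 1.17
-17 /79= -0.22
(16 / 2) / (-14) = -4 / 7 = -0.57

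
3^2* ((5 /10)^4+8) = 1161 /16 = 72.56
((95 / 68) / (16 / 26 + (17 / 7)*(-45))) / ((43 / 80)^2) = -13832000 / 310840937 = -0.04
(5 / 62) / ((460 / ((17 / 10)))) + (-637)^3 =-14743405615103 / 57040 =-258474853.00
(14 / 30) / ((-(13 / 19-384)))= 133 / 109245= 0.00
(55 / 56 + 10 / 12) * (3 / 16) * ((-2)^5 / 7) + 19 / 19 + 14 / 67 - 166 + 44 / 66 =-6527149 / 39396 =-165.68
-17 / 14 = -1.21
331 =331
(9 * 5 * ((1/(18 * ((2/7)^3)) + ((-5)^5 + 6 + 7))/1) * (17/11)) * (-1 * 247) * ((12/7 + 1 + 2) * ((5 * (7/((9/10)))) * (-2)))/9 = -2176214369.21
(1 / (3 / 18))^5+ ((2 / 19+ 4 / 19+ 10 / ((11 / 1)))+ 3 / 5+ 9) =8137232 / 1045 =7786.82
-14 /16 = -7 /8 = -0.88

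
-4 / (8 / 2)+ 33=32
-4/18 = -2/9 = -0.22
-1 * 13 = -13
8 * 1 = 8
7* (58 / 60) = 203 / 30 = 6.77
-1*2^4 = -16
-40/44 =-10/11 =-0.91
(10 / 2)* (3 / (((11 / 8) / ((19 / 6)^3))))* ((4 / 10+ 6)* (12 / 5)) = 877952 / 165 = 5320.92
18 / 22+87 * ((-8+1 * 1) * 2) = -1217.18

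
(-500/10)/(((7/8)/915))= -366000/7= -52285.71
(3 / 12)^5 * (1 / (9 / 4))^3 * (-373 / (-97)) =373 / 1131408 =0.00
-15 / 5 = -3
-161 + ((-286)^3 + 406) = -23393411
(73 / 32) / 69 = 0.03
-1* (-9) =9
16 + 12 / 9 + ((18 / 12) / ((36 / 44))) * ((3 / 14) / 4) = 5857 / 336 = 17.43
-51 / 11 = -4.64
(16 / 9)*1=16 / 9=1.78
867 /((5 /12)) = 10404 /5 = 2080.80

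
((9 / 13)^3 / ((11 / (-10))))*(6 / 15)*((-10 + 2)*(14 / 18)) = 0.75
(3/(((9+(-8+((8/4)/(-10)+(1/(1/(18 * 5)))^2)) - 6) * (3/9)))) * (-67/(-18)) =335/80948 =0.00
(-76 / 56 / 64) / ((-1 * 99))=19 / 88704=0.00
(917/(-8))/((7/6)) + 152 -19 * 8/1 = -393/4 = -98.25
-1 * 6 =-6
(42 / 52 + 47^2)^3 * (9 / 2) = 1706970424242375 / 35152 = 48559695728.33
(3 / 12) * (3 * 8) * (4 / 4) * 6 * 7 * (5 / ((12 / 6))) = 630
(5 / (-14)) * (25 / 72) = -125 / 1008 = -0.12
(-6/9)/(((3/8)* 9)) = -16/81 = -0.20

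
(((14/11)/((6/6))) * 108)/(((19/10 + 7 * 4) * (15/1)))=1008/3289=0.31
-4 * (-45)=180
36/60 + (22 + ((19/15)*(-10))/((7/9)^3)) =-7411/1715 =-4.32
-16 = -16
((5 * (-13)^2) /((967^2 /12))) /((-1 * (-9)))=0.00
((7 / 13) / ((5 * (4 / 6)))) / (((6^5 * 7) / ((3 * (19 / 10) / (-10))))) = -19 / 11232000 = -0.00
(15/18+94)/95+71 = 41039/570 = 72.00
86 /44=43 /22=1.95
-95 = -95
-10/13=-0.77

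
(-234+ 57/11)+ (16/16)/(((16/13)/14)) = -19135/88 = -217.44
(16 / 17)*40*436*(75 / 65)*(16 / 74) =33484800 / 8177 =4095.00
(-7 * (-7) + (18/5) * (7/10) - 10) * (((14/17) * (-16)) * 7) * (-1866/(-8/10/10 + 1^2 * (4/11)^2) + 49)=4587270635136/33575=136627569.18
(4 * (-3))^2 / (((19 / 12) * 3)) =576 / 19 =30.32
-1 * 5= -5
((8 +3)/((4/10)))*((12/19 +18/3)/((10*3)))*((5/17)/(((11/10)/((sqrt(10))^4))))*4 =210000/323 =650.15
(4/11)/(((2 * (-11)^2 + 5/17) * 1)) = 68/45309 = 0.00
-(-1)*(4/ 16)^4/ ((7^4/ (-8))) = -0.00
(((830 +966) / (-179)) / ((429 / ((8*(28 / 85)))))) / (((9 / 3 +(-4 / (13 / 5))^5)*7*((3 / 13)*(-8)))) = -2667368912 / 3142292770485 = -0.00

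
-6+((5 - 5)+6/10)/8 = -237/40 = -5.92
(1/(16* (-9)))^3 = -1/2985984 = -0.00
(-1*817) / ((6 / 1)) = -817 / 6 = -136.17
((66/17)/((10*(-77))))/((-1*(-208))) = -0.00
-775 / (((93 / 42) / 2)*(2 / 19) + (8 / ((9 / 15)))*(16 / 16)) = -57.62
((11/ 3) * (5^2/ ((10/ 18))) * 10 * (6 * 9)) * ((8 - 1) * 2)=1247400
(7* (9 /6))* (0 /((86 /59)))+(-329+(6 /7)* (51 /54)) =-6892 /21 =-328.19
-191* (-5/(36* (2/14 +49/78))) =86905/2526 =34.40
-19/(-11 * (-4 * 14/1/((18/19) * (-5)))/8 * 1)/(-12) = -15/154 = -0.10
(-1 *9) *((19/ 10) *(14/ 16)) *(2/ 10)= -1197/ 400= -2.99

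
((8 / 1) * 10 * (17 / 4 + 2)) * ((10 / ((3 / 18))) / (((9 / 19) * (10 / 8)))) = 152000 / 3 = 50666.67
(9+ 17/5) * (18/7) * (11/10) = 6138/175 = 35.07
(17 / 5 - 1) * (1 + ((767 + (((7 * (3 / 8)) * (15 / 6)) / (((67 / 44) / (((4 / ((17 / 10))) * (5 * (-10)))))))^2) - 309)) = 4009220644068 / 6486605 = 618076.89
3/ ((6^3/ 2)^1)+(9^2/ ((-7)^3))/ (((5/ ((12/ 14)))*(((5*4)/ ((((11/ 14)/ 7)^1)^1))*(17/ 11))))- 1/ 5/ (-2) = 57434792/ 450007425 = 0.13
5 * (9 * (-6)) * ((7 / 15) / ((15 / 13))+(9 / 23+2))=-86808 / 115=-754.85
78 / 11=7.09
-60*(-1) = 60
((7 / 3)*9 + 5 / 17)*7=2534 / 17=149.06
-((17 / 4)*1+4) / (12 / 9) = -99 / 16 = -6.19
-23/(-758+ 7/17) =391/12879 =0.03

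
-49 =-49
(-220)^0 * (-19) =-19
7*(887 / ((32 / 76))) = 117971 / 8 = 14746.38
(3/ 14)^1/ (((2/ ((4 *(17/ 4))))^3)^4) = 1747866711689283/ 57344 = 30480376529.18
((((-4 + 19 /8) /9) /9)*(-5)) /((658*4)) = 65 /1705536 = 0.00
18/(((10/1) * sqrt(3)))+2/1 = 3 * sqrt(3)/5+2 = 3.04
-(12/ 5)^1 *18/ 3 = -72/ 5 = -14.40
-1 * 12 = -12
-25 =-25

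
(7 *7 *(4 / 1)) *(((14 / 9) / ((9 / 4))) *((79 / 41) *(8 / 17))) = 6936832 / 56457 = 122.87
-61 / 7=-8.71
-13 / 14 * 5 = -65 / 14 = -4.64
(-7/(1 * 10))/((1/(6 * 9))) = -189/5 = -37.80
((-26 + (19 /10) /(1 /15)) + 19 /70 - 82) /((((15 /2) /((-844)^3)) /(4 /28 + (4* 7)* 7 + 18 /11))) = 1256112574541.34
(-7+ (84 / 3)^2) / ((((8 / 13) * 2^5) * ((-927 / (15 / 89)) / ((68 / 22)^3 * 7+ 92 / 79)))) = -91993022485 / 61689656512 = -1.49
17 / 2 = 8.50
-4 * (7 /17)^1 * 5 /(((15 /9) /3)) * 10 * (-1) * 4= 10080 /17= 592.94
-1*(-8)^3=512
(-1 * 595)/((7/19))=-1615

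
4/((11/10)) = 40/11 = 3.64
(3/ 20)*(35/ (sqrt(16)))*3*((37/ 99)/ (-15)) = -259/ 2640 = -0.10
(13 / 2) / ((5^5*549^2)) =13 / 1883756250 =0.00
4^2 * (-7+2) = -80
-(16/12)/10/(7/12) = -8/35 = -0.23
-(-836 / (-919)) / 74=-418 / 34003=-0.01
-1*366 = -366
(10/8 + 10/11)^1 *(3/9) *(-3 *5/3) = -475/132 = -3.60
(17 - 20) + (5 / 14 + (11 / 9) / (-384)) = -64013 / 24192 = -2.65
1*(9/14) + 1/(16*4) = 295/448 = 0.66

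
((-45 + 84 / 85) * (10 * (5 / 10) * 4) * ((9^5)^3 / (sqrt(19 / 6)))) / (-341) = 3080954900664327636 * sqrt(114) / 110143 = 298662616465616.35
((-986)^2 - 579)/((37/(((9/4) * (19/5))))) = 166146507/740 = 224522.31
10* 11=110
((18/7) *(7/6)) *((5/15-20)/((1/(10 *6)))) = -3540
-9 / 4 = -2.25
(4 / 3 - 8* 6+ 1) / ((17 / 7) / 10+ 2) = -9590 / 471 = -20.36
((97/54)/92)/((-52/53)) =-0.02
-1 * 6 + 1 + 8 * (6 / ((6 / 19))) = 147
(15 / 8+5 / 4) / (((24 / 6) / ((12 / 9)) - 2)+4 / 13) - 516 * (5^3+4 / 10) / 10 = -21992051 / 3400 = -6468.25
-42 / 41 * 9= -378 / 41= -9.22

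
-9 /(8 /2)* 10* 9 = -405 /2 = -202.50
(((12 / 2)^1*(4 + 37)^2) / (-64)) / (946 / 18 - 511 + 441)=45387 / 5024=9.03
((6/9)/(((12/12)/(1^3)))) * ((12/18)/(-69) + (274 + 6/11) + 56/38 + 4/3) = 23997364/129789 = 184.90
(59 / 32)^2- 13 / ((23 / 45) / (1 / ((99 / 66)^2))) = -186177 / 23552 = -7.90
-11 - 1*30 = -41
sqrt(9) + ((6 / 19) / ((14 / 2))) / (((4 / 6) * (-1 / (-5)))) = 444 / 133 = 3.34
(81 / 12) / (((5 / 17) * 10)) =459 / 200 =2.30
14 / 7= 2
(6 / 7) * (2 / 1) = 12 / 7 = 1.71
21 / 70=3 / 10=0.30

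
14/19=0.74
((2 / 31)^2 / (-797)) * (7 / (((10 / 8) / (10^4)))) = -224000 / 765917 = -0.29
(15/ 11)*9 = 12.27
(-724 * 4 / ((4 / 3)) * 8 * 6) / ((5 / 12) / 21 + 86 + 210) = -26272512 / 74597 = -352.19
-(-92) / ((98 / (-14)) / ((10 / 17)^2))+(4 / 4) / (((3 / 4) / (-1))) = -35692 / 6069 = -5.88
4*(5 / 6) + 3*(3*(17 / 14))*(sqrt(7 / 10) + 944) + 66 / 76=153*sqrt(70) / 140 + 8235977 / 798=10329.92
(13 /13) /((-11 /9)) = -9 /11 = -0.82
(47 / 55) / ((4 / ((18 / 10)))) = 423 / 1100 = 0.38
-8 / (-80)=1 / 10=0.10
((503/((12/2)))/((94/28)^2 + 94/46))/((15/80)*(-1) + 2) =18140192/5221653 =3.47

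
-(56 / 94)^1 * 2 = -56 / 47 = -1.19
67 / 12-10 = -53 / 12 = -4.42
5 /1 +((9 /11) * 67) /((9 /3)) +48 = 71.27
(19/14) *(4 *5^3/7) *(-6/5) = -5700/49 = -116.33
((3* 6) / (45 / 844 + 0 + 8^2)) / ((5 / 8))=121536 / 270305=0.45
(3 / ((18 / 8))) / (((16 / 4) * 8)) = 1 / 24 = 0.04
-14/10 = -7/5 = -1.40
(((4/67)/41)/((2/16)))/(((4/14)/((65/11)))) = 7280/30217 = 0.24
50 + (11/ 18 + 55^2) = 55361/ 18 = 3075.61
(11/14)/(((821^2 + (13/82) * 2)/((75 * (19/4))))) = 214225/515866288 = 0.00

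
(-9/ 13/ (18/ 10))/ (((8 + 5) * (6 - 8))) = 5/ 338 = 0.01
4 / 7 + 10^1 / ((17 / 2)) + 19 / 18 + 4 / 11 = 74623 / 23562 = 3.17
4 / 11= 0.36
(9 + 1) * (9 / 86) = 45 / 43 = 1.05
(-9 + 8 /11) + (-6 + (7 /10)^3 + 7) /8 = -713227 /88000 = -8.10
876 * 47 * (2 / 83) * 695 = 689506.99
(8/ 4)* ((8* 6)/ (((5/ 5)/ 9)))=864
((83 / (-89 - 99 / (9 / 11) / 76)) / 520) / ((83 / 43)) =-817 / 895050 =-0.00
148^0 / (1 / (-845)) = -845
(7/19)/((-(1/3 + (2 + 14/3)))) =-1/19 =-0.05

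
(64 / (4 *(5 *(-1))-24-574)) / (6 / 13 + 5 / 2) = -832 / 23793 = -0.03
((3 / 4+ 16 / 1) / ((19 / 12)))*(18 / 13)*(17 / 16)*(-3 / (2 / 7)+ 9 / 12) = -92259 / 608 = -151.74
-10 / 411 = -0.02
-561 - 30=-591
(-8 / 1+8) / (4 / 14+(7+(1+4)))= 0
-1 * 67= -67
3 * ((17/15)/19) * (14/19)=238/1805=0.13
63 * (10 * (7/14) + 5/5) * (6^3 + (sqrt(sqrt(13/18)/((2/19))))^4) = 425145/4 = 106286.25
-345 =-345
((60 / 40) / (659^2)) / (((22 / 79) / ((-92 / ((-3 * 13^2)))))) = 1817 / 807328379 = 0.00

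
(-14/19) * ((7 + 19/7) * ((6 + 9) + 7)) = -157.47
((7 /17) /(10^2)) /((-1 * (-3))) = 0.00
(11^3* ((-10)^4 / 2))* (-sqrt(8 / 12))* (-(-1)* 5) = -27168923.73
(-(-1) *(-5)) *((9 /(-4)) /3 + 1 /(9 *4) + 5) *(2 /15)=-77 /27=-2.85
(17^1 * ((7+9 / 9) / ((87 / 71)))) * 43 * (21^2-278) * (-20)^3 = -541431232000 / 87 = -6223347494.25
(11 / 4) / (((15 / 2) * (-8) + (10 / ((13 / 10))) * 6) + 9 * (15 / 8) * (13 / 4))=0.07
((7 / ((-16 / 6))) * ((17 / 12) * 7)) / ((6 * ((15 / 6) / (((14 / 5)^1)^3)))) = -285719 / 7500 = -38.10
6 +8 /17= 110 /17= 6.47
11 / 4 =2.75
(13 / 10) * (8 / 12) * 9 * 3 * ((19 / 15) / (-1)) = -741 / 25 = -29.64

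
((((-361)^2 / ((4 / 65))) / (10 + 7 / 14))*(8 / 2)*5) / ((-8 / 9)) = -127062975 / 28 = -4537963.39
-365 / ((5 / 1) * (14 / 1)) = -73 / 14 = -5.21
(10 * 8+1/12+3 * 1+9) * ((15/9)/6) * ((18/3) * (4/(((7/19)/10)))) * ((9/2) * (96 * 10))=503880000/7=71982857.14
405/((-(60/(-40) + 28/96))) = 335.17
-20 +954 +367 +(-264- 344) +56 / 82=28441 / 41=693.68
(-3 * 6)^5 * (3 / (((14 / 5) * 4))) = -506134.29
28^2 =784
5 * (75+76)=755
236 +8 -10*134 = -1096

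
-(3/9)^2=-1/9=-0.11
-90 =-90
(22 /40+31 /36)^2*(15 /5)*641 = 3829.14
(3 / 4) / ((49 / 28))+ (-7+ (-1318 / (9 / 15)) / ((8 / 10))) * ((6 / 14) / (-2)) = 16529 / 28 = 590.32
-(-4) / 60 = 1 / 15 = 0.07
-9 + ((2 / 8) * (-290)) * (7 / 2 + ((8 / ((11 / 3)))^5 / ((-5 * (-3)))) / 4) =-207750617 / 644204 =-322.49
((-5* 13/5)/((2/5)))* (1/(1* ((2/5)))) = -325/4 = -81.25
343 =343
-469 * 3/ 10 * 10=-1407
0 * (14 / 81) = 0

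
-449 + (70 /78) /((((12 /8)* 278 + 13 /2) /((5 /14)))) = -449.00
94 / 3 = 31.33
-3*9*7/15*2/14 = -1.80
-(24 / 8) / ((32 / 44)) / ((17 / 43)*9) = -473 / 408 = -1.16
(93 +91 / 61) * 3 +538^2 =17673376 / 61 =289727.48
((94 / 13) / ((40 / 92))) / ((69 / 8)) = 376 / 195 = 1.93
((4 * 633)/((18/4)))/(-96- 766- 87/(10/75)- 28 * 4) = -3376/9759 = -0.35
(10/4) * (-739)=-3695/2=-1847.50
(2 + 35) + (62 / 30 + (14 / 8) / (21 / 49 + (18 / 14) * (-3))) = 38.56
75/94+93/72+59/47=3773/1128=3.34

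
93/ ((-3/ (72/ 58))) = -1116/ 29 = -38.48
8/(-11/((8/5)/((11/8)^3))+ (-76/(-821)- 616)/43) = -1156808704/4655539475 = -0.25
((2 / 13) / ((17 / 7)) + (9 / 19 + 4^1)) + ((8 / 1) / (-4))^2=35847 / 4199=8.54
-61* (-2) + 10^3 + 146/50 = 28123/25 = 1124.92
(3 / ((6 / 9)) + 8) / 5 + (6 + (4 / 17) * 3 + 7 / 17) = 327 / 34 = 9.62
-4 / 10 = -2 / 5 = -0.40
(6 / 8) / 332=3 / 1328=0.00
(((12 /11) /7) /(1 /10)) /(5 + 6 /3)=120 /539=0.22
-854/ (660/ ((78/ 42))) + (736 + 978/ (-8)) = 403489/ 660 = 611.35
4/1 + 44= 48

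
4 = 4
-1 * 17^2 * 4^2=-4624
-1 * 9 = -9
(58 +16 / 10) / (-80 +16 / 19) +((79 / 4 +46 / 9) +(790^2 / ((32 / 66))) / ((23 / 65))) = 2831357631383 / 778320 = 3637780.90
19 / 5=3.80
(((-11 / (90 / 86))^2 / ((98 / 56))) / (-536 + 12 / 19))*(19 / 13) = -80766169 / 468611325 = -0.17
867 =867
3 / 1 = 3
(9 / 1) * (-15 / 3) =-45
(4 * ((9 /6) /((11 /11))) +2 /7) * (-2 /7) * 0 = 0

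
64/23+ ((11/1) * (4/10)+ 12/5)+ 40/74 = 43074/4255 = 10.12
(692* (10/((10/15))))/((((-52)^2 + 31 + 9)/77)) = 291.28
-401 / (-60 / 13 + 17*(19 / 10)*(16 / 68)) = -26065 / 194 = -134.36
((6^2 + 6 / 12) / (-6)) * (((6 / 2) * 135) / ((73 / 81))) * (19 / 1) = -207765 / 4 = -51941.25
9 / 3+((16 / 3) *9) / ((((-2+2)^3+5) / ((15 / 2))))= 75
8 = 8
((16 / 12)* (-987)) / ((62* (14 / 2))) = -3.03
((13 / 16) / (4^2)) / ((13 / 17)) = 17 / 256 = 0.07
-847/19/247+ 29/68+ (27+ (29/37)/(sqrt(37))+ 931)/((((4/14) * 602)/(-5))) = -378775447/13722332 - 145 * sqrt(37)/235468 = -27.61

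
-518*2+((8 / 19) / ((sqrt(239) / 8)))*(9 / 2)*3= -1036+864*sqrt(239) / 4541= -1033.06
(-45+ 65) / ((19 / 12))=240 / 19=12.63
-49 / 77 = -7 / 11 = -0.64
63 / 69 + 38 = 38.91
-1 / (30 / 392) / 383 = -196 / 5745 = -0.03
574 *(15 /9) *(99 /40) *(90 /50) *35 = 596673 /4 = 149168.25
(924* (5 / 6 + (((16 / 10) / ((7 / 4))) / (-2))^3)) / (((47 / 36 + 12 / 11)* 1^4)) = 1653528888 / 5812625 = 284.47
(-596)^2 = 355216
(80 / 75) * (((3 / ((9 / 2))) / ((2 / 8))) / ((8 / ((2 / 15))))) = 32 / 675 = 0.05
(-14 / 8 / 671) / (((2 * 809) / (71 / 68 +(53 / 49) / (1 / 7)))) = -4101 / 295304416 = -0.00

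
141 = 141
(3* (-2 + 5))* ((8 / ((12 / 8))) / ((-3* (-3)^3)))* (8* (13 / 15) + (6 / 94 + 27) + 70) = 1173088 / 19035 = 61.63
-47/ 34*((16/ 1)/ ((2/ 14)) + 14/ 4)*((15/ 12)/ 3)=-18095/ 272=-66.53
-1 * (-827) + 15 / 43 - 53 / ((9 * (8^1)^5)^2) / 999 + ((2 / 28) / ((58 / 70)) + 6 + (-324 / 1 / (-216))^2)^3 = 128173815025285901312189 / 91119814365111386112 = 1406.65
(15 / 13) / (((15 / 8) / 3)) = 24 / 13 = 1.85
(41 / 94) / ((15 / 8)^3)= 0.07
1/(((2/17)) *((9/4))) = 34/9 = 3.78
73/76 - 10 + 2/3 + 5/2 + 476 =107189/228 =470.13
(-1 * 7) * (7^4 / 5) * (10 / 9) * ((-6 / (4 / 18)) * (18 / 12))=151263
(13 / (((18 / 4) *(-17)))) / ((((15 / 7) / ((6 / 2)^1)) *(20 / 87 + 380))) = -2639 / 4217700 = -0.00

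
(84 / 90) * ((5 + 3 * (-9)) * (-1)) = 308 / 15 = 20.53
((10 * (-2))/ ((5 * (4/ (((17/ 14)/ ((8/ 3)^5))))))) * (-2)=4131/ 229376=0.02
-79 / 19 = -4.16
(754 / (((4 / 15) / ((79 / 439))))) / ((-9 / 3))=-148915 / 878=-169.61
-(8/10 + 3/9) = -17/15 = -1.13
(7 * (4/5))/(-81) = -28/405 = -0.07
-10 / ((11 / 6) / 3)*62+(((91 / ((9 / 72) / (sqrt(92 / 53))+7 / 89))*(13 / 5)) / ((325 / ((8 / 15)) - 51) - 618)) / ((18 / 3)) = -10293420194152 / 10334045205 - 599714752*sqrt(1219) / 939458655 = -1018.36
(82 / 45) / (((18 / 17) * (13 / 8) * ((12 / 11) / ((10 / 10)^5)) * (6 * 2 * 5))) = 7667 / 473850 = 0.02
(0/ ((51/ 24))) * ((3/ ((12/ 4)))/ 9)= 0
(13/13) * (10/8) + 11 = 49/4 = 12.25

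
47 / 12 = 3.92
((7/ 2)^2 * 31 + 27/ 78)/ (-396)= -19765/ 20592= -0.96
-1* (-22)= 22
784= 784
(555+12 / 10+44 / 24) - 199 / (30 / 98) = -2761 / 30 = -92.03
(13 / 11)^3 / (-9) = -2197 / 11979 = -0.18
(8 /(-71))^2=64 /5041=0.01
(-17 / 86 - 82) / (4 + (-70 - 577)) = 7069 / 55298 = 0.13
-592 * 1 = -592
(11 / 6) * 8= 44 / 3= 14.67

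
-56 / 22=-28 / 11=-2.55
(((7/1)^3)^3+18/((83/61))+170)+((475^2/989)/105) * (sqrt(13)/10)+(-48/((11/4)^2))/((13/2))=9025 * sqrt(13)/41538+5268550371009/130559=40353790.04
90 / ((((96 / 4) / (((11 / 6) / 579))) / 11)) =0.13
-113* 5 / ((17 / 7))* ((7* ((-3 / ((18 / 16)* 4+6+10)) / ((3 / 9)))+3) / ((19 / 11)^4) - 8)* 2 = 338462659010 / 90833737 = 3726.18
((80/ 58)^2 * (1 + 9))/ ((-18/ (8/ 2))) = -32000/ 7569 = -4.23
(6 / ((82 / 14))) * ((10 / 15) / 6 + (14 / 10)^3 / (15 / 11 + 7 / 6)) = 3144638 / 2567625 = 1.22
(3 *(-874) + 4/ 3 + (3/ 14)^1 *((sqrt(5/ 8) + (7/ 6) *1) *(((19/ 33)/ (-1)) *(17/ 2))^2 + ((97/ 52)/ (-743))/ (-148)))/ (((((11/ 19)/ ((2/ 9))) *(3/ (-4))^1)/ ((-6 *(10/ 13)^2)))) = -216546801178527250/ 45580775419179 + 99112550 *sqrt(10)/ 42513471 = -4743.46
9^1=9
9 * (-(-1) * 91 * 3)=2457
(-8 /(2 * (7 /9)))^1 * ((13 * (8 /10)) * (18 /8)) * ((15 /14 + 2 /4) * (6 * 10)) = -555984 /49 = -11346.61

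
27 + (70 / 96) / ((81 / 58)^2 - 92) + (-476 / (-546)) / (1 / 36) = 2758676461 / 47256612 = 58.38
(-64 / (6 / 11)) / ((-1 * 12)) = 88 / 9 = 9.78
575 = 575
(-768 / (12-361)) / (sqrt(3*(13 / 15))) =768*sqrt(65) / 4537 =1.36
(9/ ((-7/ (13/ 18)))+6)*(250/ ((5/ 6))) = 10650/ 7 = 1521.43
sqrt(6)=2.45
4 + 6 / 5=26 / 5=5.20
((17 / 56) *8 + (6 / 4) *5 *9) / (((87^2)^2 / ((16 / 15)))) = 7832 / 6015424905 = 0.00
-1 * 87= -87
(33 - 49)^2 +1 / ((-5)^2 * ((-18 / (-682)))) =57941 / 225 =257.52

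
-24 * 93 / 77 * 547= -1220904 / 77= -15855.90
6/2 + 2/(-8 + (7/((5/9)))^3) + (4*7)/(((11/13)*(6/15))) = 234854071/2739517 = 85.73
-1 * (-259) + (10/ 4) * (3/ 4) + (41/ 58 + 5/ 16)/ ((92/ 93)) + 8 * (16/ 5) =61365169/ 213440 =287.51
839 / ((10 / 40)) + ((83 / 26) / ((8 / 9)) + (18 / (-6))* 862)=160907 / 208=773.59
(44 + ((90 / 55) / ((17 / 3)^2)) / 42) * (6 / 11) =5874954 / 244783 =24.00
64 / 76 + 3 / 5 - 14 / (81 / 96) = -38861 / 2565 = -15.15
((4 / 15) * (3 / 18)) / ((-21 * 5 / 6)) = -0.00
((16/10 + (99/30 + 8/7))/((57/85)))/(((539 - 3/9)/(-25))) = -179775/429856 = -0.42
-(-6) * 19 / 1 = 114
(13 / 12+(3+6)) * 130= 7865 / 6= 1310.83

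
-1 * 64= -64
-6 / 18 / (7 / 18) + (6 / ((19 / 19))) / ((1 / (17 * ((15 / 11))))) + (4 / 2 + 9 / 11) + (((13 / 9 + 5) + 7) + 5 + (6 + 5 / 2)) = 232843 / 1386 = 168.00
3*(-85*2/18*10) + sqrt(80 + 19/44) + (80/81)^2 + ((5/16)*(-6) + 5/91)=-1357349725/4776408 + sqrt(38929)/22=-275.21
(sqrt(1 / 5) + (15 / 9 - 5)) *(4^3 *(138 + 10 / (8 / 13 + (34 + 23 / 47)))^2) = -5630453189877760 / 1380178803 + 563045318987776 *sqrt(5) / 2300298005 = -3532186.28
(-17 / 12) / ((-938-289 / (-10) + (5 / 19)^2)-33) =1805 / 1200258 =0.00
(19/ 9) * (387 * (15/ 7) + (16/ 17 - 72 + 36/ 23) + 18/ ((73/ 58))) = 1634.20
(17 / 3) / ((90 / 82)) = 697 / 135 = 5.16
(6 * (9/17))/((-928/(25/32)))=-675/252416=-0.00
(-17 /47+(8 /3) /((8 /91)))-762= -103216 /141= -732.03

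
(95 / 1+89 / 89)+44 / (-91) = 8692 / 91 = 95.52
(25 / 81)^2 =625 / 6561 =0.10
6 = 6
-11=-11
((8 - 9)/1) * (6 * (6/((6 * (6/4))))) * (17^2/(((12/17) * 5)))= -4913/15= -327.53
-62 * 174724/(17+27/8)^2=-693304832/26569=-26094.50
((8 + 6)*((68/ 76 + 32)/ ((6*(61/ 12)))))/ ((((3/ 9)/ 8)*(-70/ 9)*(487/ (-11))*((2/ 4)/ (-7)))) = -8316000/ 564433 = -14.73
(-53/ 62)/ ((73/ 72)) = -1908/ 2263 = -0.84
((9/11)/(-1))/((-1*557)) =9/6127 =0.00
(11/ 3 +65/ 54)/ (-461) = -263/ 24894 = -0.01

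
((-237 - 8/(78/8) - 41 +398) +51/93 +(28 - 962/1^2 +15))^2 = 933774342400/1461681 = 638835.93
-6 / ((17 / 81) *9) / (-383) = 54 / 6511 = 0.01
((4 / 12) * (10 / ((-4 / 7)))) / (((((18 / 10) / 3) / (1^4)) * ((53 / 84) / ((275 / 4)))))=-336875 / 318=-1059.36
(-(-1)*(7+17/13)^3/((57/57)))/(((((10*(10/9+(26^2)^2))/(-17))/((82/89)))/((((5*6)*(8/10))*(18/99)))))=-189652161024/22115141103055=-0.01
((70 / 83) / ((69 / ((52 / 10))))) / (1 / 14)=5096 / 5727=0.89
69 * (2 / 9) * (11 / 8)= 21.08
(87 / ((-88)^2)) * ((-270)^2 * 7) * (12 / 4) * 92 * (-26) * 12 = -59734952550 / 121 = -493677293.80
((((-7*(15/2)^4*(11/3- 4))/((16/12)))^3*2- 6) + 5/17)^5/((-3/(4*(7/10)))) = -1734957299315733308347819502290724157194581995811017261883238673493487014378543220881840657/411960428990536448666588864839680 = -4211465901147483104723729000000000000000000000000000000000.00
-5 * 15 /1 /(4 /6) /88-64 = -11489 /176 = -65.28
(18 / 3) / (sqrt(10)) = 3 * sqrt(10) / 5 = 1.90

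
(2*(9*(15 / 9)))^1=30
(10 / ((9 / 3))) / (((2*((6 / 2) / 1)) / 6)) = 10 / 3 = 3.33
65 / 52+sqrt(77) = 5 / 4+sqrt(77) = 10.02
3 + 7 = 10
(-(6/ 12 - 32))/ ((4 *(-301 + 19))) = -21/ 752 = -0.03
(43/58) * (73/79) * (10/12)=15695/27492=0.57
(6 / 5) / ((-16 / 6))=-9 / 20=-0.45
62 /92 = 31 /46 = 0.67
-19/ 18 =-1.06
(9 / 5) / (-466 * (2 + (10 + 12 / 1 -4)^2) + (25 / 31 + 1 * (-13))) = -0.00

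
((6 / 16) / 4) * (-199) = -597 / 32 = -18.66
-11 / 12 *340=-935 / 3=-311.67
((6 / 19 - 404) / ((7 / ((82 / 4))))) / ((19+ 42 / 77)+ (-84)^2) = -133045 / 796271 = -0.17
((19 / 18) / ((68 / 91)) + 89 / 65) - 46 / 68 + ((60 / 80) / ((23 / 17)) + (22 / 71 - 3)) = -232721 / 7642440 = -0.03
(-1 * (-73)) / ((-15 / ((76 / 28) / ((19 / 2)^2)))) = -0.15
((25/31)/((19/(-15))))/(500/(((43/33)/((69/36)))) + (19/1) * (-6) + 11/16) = -258000/252116149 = -0.00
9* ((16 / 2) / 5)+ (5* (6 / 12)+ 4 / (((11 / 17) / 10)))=8659 / 110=78.72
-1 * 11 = -11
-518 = -518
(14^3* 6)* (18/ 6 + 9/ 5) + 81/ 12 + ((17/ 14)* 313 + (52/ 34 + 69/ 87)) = 5481316059/ 69020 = 79416.34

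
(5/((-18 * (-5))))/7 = 0.01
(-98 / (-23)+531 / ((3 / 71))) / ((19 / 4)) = 1156556 / 437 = 2646.58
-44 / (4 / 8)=-88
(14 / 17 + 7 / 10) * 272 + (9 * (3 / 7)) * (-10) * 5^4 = -23692.74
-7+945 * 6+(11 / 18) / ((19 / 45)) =215249 / 38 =5664.45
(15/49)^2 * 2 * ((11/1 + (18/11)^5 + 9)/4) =82134450/55240493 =1.49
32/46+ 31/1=729/23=31.70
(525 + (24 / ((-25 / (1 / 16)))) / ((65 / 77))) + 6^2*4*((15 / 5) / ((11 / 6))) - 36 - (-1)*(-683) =1485959 / 35750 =41.57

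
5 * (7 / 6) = 35 / 6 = 5.83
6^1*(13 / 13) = 6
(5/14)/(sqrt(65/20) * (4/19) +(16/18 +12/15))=1543275/6929426 - 192375 * sqrt(13)/13858852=0.17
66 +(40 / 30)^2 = 610 / 9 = 67.78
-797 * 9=-7173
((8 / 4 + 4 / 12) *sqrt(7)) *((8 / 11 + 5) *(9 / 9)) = 147 *sqrt(7) / 11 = 35.36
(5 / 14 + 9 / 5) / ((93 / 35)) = 151 / 186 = 0.81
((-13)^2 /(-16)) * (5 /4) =-845 /64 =-13.20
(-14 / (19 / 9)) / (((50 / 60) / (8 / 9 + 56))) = -43008 / 95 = -452.72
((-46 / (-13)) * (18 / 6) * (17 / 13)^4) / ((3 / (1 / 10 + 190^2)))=693476783983 / 1856465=373546.92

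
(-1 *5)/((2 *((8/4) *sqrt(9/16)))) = -5/3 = -1.67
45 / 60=3 / 4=0.75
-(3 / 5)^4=-81 / 625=-0.13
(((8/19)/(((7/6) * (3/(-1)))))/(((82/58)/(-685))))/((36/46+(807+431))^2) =10508585/276669564437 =0.00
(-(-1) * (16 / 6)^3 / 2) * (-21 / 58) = -896 / 261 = -3.43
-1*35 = -35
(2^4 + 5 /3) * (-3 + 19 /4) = 371 /12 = 30.92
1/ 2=0.50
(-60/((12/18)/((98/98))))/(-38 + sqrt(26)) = 45 * sqrt(26)/709 + 1710/709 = 2.74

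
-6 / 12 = -1 / 2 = -0.50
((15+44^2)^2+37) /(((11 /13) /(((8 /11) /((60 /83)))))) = 4525781.38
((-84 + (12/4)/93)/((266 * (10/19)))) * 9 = -23427/4340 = -5.40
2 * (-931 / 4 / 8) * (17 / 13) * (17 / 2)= -269059 / 416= -646.78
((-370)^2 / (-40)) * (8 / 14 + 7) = -362785 / 14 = -25913.21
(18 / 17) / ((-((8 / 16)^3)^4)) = -73728 / 17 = -4336.94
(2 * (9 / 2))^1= 9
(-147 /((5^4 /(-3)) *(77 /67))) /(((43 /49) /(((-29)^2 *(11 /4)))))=1618.08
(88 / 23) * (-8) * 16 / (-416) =352 / 299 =1.18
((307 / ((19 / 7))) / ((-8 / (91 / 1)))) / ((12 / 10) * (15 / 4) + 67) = -15043 / 836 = -17.99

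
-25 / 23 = -1.09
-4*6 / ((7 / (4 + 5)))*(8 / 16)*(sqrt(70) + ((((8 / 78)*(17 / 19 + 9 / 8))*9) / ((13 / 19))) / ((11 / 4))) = -108*sqrt(70) / 7-198936 / 13013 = -144.37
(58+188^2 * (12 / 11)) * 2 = 849532 / 11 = 77230.18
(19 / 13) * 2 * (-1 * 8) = -304 / 13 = -23.38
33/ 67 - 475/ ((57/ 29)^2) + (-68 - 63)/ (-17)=-22350677/ 194769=-114.75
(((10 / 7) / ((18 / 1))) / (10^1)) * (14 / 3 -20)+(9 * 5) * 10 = 85027 / 189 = 449.88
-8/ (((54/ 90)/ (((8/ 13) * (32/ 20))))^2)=-32768/ 1521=-21.54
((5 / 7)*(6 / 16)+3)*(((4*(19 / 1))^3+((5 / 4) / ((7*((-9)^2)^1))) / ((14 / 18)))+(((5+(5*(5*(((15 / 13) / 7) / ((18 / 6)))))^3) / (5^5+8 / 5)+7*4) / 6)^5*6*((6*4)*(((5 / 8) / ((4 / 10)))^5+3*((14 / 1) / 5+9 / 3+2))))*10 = 1299832919235584123248596508220121028420037456216840679309728711 / 3659426586675648489620257198272521217451775717678824704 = 355201255.84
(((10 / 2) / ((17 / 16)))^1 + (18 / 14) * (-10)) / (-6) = 1.36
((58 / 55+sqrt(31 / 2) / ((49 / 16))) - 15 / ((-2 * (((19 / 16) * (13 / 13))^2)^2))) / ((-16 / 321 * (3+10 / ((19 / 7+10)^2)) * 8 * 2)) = -43977795883869 / 22251153499520 - 2542641 * sqrt(62) / 38028704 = -2.50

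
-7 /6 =-1.17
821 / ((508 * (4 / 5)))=4105 / 2032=2.02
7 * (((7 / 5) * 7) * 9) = 3087 / 5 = 617.40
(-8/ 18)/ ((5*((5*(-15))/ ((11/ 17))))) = 44/ 57375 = 0.00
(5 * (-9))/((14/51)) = -2295/14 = -163.93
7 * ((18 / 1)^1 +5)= 161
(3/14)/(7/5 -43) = -15/2912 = -0.01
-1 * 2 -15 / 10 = -7 / 2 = -3.50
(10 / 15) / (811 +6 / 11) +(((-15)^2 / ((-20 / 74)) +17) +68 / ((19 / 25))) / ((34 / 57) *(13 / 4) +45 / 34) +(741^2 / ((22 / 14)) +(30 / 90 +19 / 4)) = 433564870352025 / 1241602868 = 349197.70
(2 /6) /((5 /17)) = 17 /15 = 1.13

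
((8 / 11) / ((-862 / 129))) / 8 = -129 / 9482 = -0.01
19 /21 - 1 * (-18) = 397 /21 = 18.90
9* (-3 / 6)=-9 / 2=-4.50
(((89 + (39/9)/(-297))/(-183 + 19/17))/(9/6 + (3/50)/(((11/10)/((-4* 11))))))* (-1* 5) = -16848275/6198687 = -2.72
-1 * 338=-338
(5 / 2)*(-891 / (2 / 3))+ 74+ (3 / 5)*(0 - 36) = -65777 / 20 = -3288.85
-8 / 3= -2.67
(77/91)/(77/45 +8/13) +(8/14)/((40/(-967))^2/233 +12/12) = 1941060484933/2075717389599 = 0.94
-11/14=-0.79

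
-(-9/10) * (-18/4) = -81/20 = -4.05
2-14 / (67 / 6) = 50 / 67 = 0.75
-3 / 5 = -0.60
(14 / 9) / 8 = 7 / 36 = 0.19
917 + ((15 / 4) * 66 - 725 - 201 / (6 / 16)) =-193 / 2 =-96.50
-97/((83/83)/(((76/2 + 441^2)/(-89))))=18868343/89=212003.85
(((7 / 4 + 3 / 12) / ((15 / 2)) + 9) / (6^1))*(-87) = -4031 / 30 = -134.37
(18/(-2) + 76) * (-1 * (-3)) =201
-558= -558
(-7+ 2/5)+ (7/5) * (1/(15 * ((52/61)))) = -25313/3900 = -6.49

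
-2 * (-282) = 564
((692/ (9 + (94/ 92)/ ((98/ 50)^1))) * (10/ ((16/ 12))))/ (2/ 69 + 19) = 807179940/ 28178293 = 28.65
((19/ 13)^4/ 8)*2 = 130321/ 114244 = 1.14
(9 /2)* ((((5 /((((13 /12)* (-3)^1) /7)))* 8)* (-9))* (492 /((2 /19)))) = 212012640 /13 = 16308664.62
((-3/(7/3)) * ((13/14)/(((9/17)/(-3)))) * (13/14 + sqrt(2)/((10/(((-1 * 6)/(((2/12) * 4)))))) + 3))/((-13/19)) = -53295/1372 + 8721 * sqrt(2)/980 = -26.26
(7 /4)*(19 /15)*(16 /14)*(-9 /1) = -114 /5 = -22.80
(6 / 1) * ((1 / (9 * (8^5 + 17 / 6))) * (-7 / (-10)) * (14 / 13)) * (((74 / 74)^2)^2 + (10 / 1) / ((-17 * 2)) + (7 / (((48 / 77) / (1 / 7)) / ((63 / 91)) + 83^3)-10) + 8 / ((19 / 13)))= -0.00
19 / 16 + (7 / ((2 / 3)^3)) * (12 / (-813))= 0.84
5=5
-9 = -9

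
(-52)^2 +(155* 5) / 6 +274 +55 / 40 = 74605 / 24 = 3108.54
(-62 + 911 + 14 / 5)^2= 18139081 / 25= 725563.24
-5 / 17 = -0.29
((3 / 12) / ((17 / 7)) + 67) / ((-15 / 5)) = -1521 / 68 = -22.37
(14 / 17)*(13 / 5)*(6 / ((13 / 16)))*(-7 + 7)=0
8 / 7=1.14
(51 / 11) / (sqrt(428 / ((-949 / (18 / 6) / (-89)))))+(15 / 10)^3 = 17 * sqrt(27111981) / 209506+27 / 8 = 3.80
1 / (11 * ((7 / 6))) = 6 / 77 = 0.08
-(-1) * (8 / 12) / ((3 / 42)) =28 / 3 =9.33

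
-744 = -744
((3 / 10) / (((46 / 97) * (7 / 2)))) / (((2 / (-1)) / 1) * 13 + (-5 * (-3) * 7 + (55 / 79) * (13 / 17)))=130271 / 57322440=0.00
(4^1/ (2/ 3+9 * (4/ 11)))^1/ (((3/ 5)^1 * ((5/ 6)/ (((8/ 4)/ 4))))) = 66/ 65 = 1.02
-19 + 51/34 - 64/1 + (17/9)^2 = -12625/162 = -77.93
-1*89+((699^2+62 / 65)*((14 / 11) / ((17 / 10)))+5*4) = 889087817 / 2431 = 365729.25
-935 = -935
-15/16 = -0.94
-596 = -596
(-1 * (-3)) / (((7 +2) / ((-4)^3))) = -64 / 3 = -21.33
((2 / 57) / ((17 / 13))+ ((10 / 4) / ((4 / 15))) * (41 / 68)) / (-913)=-0.01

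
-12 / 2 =-6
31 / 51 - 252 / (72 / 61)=-21715 / 102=-212.89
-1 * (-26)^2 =-676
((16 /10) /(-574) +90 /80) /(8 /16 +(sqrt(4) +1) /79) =1017757 /487900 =2.09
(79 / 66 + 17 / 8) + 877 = 880.32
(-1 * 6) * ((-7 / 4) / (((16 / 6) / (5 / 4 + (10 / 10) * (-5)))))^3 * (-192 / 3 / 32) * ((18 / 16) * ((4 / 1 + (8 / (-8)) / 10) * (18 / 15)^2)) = 1129.96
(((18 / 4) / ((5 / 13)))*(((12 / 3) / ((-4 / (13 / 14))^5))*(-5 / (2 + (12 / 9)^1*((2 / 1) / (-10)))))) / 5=10024911 / 550731776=0.02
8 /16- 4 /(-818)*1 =413 /818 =0.50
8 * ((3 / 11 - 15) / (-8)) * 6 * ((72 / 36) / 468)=54 / 143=0.38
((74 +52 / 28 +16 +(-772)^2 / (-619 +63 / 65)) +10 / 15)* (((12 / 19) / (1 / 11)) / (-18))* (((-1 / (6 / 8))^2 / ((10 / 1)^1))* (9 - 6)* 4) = 11767423424 / 16392915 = 717.84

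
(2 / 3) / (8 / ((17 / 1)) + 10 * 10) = 17 / 2562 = 0.01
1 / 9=0.11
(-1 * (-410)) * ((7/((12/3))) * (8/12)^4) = 11480/81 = 141.73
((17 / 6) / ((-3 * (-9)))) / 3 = 17 / 486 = 0.03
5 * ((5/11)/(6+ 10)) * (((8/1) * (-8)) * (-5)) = 500/11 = 45.45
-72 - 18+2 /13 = -1168 /13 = -89.85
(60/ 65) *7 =84/ 13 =6.46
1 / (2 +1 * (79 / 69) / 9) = 621 / 1321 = 0.47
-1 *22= -22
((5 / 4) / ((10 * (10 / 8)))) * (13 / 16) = 13 / 160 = 0.08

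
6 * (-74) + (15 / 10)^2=-1767 / 4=-441.75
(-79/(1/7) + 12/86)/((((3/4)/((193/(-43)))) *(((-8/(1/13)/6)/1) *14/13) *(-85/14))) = 4588189/157165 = 29.19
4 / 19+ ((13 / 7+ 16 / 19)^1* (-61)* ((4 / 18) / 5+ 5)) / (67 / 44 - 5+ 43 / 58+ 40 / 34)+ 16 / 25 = 540023542384 / 1012272975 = 533.48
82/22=41/11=3.73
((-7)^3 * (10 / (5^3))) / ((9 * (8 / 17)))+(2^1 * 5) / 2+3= 1369 / 900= 1.52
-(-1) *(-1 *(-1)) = 1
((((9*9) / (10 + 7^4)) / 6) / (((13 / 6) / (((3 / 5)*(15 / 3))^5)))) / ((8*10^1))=0.01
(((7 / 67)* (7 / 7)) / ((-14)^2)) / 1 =1 / 1876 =0.00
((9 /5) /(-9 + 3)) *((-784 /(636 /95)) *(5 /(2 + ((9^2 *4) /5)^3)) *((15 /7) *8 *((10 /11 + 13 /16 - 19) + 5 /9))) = -11009490625 /59487817026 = -0.19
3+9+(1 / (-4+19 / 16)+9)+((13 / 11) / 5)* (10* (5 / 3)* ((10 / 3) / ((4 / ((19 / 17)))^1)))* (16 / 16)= 204598 / 8415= 24.31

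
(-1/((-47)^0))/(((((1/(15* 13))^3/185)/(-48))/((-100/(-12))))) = 548700750000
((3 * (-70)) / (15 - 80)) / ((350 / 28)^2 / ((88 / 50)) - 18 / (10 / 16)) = 36960 / 686153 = 0.05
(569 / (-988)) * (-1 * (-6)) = -1707 / 494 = -3.46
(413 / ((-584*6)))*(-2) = 413 / 1752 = 0.24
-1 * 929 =-929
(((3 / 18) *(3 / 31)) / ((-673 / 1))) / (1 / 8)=-4 / 20863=-0.00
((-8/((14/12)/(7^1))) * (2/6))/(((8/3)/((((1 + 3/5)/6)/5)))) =-8/25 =-0.32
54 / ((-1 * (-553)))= 54 / 553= 0.10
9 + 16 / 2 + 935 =952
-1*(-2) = 2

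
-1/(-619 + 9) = 1/610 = 0.00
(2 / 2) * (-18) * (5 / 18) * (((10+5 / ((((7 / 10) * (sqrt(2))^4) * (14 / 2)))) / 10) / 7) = -1005 / 1372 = -0.73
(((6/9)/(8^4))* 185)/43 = 185/264192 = 0.00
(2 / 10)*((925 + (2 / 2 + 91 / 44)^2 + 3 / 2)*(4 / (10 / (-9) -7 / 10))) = -16307361 / 39446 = -413.41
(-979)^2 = 958441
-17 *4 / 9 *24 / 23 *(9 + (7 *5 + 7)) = -402.09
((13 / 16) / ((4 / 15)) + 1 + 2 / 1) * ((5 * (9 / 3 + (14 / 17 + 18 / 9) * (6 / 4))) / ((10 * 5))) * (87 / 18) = 460143 / 21760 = 21.15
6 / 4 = 3 / 2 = 1.50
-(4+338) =-342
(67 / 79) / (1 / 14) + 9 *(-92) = -64474 / 79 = -816.13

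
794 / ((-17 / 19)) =-887.41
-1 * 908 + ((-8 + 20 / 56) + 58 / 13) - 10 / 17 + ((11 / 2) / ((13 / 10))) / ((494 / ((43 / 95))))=-6619483554 / 7260071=-911.77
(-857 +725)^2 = 17424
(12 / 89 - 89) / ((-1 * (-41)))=-7909 / 3649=-2.17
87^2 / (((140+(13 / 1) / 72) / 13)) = 7084584 / 10093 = 701.93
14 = 14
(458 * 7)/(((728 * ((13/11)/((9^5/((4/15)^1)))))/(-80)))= -11155832325/169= -66010842.16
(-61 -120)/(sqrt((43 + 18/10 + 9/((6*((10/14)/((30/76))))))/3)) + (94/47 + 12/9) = -43.08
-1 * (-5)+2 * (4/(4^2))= 11/2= 5.50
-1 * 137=-137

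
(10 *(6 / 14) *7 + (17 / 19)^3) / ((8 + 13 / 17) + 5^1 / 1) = 3581611 / 1605006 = 2.23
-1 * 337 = -337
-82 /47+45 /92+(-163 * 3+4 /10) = -10590677 /21620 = -489.86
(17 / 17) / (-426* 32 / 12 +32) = -0.00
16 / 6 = 8 / 3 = 2.67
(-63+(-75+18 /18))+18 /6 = -134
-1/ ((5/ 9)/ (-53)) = 477/ 5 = 95.40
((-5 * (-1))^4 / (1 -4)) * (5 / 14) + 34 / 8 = -5893 / 84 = -70.15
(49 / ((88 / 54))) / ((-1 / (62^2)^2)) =-444297557.45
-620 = -620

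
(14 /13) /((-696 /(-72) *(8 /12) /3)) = 0.50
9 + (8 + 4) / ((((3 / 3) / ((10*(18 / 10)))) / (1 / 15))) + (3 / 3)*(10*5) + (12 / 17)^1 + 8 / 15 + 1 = 19288 / 255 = 75.64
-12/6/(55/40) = -16/11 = -1.45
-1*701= -701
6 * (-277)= -1662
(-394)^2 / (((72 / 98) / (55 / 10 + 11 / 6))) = 41836102 / 27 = 1549485.26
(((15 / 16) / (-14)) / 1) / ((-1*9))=5 / 672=0.01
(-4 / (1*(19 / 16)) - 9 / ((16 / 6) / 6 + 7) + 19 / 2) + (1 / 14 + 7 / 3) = 195883 / 26733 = 7.33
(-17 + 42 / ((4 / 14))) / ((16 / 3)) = 24.38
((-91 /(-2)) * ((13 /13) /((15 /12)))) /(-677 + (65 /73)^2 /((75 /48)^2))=-4849390 /90150061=-0.05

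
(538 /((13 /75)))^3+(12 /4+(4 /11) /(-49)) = 29902022249.24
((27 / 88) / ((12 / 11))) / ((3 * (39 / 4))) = 1 / 104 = 0.01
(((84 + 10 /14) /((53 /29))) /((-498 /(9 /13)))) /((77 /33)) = -154773 /5604326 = -0.03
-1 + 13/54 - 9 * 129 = -62735/54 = -1161.76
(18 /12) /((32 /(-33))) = -1.55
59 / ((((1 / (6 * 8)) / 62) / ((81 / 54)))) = 263376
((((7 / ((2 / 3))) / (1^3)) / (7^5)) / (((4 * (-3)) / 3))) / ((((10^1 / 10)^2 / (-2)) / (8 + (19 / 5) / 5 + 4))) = 957 / 240100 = 0.00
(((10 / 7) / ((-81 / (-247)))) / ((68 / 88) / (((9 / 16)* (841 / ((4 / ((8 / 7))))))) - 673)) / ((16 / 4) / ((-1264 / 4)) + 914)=-0.00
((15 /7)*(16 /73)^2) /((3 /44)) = 56320 /37303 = 1.51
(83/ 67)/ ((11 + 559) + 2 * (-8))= 83/ 37118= 0.00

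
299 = 299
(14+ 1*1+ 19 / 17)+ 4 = 342 / 17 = 20.12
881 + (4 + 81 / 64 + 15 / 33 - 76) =570747 / 704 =810.72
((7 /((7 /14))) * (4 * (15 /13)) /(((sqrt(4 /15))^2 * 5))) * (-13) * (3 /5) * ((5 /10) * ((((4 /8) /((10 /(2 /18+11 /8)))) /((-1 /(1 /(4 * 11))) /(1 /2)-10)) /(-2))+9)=-15241281 /4480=-3402.07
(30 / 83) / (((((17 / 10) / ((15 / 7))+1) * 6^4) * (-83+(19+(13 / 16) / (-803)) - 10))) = -0.00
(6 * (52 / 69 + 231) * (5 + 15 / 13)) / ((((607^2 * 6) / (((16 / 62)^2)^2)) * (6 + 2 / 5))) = 818739200 / 305222538869313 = 0.00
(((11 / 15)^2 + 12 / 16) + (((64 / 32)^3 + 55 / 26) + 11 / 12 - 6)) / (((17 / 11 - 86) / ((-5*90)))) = 33.67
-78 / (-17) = 78 / 17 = 4.59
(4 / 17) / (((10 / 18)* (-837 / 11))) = -44 / 7905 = -0.01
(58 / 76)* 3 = 87 / 38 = 2.29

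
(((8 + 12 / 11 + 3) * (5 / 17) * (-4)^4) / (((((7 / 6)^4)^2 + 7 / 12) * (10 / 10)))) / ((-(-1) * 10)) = 22.67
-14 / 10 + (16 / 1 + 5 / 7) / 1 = 536 / 35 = 15.31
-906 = -906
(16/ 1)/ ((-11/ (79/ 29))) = -1264/ 319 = -3.96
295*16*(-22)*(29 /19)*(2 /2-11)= 30113600 /19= 1584926.32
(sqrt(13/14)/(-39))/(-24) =sqrt(182)/13104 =0.00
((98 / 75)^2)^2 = 92236816 / 31640625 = 2.92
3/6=1/2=0.50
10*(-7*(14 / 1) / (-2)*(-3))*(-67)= 98490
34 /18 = 17 /9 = 1.89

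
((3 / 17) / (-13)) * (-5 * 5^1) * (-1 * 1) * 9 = -675 / 221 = -3.05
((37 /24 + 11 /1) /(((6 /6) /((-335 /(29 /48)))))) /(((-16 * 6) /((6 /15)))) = 28.98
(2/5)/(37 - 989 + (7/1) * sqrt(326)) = -136/317975 - sqrt(326)/317975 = -0.00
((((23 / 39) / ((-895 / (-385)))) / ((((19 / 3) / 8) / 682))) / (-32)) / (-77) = 7843 / 88426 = 0.09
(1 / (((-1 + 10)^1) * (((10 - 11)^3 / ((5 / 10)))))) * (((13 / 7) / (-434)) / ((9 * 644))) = 0.00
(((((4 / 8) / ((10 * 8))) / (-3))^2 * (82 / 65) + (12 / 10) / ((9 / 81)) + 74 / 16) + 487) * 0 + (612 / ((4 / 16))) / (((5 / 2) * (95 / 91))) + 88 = 487336 / 475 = 1025.97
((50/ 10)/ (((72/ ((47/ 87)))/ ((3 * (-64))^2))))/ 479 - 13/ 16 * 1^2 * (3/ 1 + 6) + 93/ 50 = -42760813/ 16669200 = -2.57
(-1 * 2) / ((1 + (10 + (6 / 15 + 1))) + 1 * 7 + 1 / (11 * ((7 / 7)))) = -55 / 536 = -0.10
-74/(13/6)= -444/13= -34.15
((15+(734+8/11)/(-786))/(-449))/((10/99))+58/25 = 2955472/1470475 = 2.01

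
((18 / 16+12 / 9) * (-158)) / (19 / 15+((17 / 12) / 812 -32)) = 12.64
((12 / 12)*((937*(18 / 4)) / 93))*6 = 8433 / 31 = 272.03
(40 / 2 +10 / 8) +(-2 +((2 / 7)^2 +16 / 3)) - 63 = -22541 / 588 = -38.34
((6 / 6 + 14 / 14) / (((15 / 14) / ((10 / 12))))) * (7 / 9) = 98 / 81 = 1.21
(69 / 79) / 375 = 23 / 9875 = 0.00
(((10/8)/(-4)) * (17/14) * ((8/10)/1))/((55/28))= -0.15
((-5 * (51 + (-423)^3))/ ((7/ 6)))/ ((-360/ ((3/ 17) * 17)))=-18921729/ 7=-2703104.14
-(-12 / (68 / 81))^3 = 2920.60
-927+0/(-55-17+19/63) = -927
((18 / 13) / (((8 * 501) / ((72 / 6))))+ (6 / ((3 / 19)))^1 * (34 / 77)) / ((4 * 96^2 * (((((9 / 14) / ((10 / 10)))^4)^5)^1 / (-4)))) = -32748569911769624913280000 / 2613034879449646650270129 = -12.53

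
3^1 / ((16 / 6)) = 9 / 8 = 1.12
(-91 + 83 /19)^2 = 2709316 /361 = 7505.03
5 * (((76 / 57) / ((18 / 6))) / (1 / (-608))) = -12160 / 9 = -1351.11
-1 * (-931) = 931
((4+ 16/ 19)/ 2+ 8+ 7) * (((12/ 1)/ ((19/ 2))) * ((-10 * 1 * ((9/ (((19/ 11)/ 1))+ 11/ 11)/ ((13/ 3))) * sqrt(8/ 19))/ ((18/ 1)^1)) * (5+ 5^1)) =-31246400 * sqrt(38)/ 1694173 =-113.69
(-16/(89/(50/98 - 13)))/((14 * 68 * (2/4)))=144/30527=0.00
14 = 14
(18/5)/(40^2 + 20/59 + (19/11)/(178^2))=370132488/164538186005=0.00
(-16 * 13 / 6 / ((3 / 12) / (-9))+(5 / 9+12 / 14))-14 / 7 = 78587 / 63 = 1247.41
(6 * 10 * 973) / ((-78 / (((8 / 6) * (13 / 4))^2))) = -126490 / 9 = -14054.44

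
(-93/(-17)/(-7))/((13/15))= -1395/1547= -0.90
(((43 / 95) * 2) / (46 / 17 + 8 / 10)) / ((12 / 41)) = 29971 / 33972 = 0.88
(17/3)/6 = 17/18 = 0.94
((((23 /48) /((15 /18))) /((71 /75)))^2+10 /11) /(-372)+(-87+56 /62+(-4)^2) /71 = -1307918299 /1320177408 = -0.99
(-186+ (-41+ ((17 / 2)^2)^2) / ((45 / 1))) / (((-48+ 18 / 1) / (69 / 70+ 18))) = 4523473 / 100800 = 44.88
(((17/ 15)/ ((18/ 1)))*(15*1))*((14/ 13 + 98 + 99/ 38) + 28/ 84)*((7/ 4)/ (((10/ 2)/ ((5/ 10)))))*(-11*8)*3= -197903783/ 44460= -4451.28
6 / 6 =1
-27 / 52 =-0.52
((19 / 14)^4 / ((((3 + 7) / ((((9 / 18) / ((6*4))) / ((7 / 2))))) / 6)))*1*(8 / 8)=130321 / 10756480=0.01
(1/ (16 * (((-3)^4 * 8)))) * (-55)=-55/ 10368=-0.01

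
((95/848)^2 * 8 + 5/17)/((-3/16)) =-200955/95506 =-2.10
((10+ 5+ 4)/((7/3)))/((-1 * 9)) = -19/21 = -0.90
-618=-618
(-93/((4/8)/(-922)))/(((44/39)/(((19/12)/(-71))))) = -10589631/3124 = -3389.77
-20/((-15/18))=24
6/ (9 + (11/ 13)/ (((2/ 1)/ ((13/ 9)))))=108/ 173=0.62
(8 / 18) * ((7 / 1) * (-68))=-1904 / 9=-211.56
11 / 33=1 / 3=0.33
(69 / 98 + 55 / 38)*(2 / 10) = 2003 / 4655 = 0.43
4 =4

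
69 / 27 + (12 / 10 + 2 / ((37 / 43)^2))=397771 / 61605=6.46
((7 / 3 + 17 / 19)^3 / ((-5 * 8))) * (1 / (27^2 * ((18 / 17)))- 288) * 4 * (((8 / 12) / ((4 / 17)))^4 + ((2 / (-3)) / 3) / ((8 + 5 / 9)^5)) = 875366124559619167503832 / 14021021283769770039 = 62432.41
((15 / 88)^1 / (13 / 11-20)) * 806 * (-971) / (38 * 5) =391313 / 10488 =37.31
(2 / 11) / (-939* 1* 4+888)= -1 / 15774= -0.00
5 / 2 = 2.50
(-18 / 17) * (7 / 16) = -63 / 136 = -0.46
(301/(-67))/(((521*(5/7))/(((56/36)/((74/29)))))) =-427721/58120155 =-0.01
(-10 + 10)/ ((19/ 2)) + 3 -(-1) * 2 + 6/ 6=6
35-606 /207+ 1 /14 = 31051 /966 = 32.14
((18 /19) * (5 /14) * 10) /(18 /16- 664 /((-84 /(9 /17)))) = 4080 /6403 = 0.64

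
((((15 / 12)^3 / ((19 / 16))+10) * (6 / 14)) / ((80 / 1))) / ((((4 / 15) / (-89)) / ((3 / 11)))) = -2126655 / 374528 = -5.68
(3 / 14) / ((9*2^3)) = 1 / 336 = 0.00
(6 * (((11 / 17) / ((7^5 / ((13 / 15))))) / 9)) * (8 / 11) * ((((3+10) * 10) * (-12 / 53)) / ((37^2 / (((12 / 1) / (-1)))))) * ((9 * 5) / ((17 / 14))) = 7787520 / 50346504173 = 0.00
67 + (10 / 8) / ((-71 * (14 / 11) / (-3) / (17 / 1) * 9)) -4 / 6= 264053 / 3976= 66.41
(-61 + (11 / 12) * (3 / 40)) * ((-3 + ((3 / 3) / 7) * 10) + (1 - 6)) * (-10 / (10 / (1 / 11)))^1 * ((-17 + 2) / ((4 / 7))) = 672681 / 704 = 955.51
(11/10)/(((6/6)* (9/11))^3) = 14641/7290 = 2.01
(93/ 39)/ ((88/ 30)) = 465/ 572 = 0.81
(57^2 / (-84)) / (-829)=1083 / 23212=0.05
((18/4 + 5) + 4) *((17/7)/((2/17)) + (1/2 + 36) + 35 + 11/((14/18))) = 10044/7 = 1434.86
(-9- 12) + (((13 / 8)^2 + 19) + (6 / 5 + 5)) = 2189 / 320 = 6.84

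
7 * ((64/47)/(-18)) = -224/423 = -0.53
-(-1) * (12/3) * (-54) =-216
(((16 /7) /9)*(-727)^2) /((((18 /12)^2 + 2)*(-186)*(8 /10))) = -21141160 /99603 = -212.25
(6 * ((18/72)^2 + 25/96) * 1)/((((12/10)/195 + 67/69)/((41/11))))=28502175/3856688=7.39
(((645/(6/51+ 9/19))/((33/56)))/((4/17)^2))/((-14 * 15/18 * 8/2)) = -12041763/16808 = -716.43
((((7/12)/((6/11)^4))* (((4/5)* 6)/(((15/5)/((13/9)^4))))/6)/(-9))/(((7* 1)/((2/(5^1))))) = -0.05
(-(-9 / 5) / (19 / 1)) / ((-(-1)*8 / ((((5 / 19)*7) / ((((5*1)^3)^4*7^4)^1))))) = 9 / 241841796875000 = 0.00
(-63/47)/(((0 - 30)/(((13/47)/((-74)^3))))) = -0.00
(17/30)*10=17/3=5.67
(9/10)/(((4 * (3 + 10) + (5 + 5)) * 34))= 9/21080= 0.00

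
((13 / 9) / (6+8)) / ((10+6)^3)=13 / 516096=0.00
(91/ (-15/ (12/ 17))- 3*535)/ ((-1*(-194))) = -136789/ 16490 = -8.30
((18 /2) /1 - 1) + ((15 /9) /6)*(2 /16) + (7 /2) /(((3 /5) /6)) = 6197 /144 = 43.03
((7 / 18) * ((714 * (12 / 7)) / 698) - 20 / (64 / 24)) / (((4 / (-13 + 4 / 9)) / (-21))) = -3764369 / 8376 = -449.42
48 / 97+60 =60.49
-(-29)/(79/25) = 725/79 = 9.18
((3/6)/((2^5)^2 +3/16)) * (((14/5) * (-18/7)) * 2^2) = -1152/81935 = -0.01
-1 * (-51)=51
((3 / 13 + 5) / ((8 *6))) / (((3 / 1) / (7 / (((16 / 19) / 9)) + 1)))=20621 / 7488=2.75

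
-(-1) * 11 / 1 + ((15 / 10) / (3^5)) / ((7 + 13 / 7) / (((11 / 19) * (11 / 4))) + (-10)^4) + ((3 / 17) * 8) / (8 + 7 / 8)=18491636162665 / 1657094336208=11.16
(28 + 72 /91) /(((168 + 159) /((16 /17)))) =41920 /505869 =0.08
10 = 10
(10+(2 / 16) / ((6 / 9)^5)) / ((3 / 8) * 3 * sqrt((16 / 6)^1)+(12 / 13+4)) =72878 / 28205 - 1421121 * sqrt(6) / 3610240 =1.62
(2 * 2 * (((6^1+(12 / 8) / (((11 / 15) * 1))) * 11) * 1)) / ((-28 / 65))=-11505 / 14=-821.79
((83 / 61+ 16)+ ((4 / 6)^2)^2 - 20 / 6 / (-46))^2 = 4014412960000 / 12914731449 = 310.84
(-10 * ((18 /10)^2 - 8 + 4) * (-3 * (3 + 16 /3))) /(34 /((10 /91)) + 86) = -950 /1977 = -0.48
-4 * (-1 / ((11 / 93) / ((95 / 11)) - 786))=-35340 / 6944189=-0.01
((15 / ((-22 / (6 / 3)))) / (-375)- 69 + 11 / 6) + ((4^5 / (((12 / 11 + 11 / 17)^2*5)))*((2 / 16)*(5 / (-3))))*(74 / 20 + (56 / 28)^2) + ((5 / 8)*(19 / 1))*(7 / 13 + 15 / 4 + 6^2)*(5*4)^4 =889390924666507 / 11618750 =76547900.99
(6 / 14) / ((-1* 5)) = -3 / 35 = -0.09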